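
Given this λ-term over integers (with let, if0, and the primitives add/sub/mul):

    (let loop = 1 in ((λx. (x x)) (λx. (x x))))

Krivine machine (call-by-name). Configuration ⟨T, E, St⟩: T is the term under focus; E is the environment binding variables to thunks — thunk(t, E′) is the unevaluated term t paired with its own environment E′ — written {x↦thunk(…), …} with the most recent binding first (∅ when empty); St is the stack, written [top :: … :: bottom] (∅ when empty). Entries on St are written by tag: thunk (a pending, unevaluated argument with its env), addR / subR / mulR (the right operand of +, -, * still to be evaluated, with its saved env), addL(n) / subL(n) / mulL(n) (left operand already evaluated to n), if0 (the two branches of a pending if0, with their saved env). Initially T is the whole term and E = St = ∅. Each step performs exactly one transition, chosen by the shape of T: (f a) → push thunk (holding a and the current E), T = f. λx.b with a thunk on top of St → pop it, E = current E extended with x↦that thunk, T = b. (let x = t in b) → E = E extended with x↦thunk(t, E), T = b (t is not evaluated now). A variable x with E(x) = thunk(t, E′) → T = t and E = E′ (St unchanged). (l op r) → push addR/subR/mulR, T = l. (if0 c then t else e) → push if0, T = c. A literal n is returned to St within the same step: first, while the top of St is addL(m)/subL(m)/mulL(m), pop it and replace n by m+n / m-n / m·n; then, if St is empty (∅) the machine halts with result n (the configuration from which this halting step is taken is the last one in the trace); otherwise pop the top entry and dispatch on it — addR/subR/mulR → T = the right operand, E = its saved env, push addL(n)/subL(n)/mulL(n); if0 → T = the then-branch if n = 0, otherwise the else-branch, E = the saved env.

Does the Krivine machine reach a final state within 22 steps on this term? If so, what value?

Answer: DIVERGES (no final state within 22 steps)

Execution trace:
0. ⟨T=(let loop = 1 in ((λx. (x x)) (λx. (x x)))); E=∅; St=∅⟩
1. ⟨T=((λx. (x x)) (λx. (x x))); E={loop↦thunk(1, ∅)}; St=∅⟩
2. ⟨T=(λx. (x x)); E={loop↦thunk(1, ∅)}; St=[thunk]⟩
3. ⟨T=(x x); E={x↦thunk((λx. (x x)), {loop↦thunk(1, ∅)}), loop↦thunk(1, ∅)}; St=∅⟩
4. ⟨T=x; E={x↦thunk((λx. (x x)), {loop↦thunk(1, ∅)}), loop↦thunk(1, ∅)}; St=[thunk]⟩
5. ⟨T=(λx. (x x)); E={loop↦thunk(1, ∅)}; St=[thunk]⟩
6. ⟨T=(x x); E={x↦thunk(x, {x↦thunk((λx. (x x)), {loop↦thunk(1, ∅)}), loop↦thunk(1, ∅)}), loop↦thunk(1, ∅)}; St=∅⟩
7. ⟨T=x; E={x↦thunk(x, {x↦thunk((λx. (x x)), {loop↦thunk(1, ∅)}), loop↦thunk(1, ∅)}), loop↦thunk(1, ∅)}; St=[thunk]⟩
8. ⟨T=x; E={x↦thunk((λx. (x x)), {loop↦thunk(1, ∅)}), loop↦thunk(1, ∅)}; St=[thunk]⟩
9. ⟨T=(λx. (x x)); E={loop↦thunk(1, ∅)}; St=[thunk]⟩
10. ⟨T=(x x); E={x↦thunk(x, {x↦thunk(x, {x↦thunk((λx. (x x)), {loop↦thunk(1, ∅)}), loop↦thunk(1, ∅)}), loop↦thunk(1, ∅)}), loop↦thunk(1, ∅)}; St=∅⟩
11. ⟨T=x; E={x↦thunk(x, {x↦thunk(x, {x↦thunk((λx. (x x)), {loop↦thunk(1, ∅)}), loop↦thunk(1, ∅)}), loop↦thunk(1, ∅)}), loop↦thunk(1, ∅)}; St=[thunk]⟩
12. ⟨T=x; E={x↦thunk(x, {x↦thunk((λx. (x x)), {loop↦thunk(1, ∅)}), loop↦thunk(1, ∅)}), loop↦thunk(1, ∅)}; St=[thunk]⟩
13. ⟨T=x; E={x↦thunk((λx. (x x)), {loop↦thunk(1, ∅)}), loop↦thunk(1, ∅)}; St=[thunk]⟩
14. ⟨T=(λx. (x x)); E={loop↦thunk(1, ∅)}; St=[thunk]⟩
15. ⟨T=(x x); E={x↦thunk(x, {x↦thunk(x, {x↦thunk(x, {x↦thunk((λx. (x x)), {loop↦thunk(1, ∅)}), loop↦thunk(1, ∅)}), loop↦thunk(1, ∅)}), loop↦thunk(1, ∅)}), loop↦thunk(1, ∅)}; St=∅⟩
16. ⟨T=x; E={x↦thunk(x, {x↦thunk(x, {x↦thunk(x, {x↦thunk((λx. (x x)), {loop↦thunk(1, ∅)}), loop↦thunk(1, ∅)}), loop↦thunk(1, ∅)}), loop↦thunk(1, ∅)}), loop↦thunk(1, ∅)}; St=[thunk]⟩
17. ⟨T=x; E={x↦thunk(x, {x↦thunk(x, {x↦thunk((λx. (x x)), {loop↦thunk(1, ∅)}), loop↦thunk(1, ∅)}), loop↦thunk(1, ∅)}), loop↦thunk(1, ∅)}; St=[thunk]⟩
18. ⟨T=x; E={x↦thunk(x, {x↦thunk((λx. (x x)), {loop↦thunk(1, ∅)}), loop↦thunk(1, ∅)}), loop↦thunk(1, ∅)}; St=[thunk]⟩
19. ⟨T=x; E={x↦thunk((λx. (x x)), {loop↦thunk(1, ∅)}), loop↦thunk(1, ∅)}; St=[thunk]⟩
20. ⟨T=(λx. (x x)); E={loop↦thunk(1, ∅)}; St=[thunk]⟩
21. ⟨T=(x x); E={x↦thunk(x, {x↦thunk(x, {x↦thunk(x, {x↦thunk(x, {x↦thunk((λx. (x x)), {loop↦thunk(1, ∅)}), loop↦thunk(1, ∅)}), loop↦thunk(1, ∅)}), loop↦thunk(1, ∅)}), loop↦thunk(1, ∅)}), loop↦thunk(1, ∅)}; St=∅⟩
22. ⟨T=x; E={x↦thunk(x, {x↦thunk(x, {x↦thunk(x, {x↦thunk(x, {x↦thunk((λx. (x x)), {loop↦thunk(1, ∅)}), loop↦thunk(1, ∅)}), loop↦thunk(1, ∅)}), loop↦thunk(1, ∅)}), loop↦thunk(1, ∅)}), loop↦thunk(1, ∅)}; St=[thunk]⟩
→ 22 transitions taken and the configuration is still not final: no result within 22 steps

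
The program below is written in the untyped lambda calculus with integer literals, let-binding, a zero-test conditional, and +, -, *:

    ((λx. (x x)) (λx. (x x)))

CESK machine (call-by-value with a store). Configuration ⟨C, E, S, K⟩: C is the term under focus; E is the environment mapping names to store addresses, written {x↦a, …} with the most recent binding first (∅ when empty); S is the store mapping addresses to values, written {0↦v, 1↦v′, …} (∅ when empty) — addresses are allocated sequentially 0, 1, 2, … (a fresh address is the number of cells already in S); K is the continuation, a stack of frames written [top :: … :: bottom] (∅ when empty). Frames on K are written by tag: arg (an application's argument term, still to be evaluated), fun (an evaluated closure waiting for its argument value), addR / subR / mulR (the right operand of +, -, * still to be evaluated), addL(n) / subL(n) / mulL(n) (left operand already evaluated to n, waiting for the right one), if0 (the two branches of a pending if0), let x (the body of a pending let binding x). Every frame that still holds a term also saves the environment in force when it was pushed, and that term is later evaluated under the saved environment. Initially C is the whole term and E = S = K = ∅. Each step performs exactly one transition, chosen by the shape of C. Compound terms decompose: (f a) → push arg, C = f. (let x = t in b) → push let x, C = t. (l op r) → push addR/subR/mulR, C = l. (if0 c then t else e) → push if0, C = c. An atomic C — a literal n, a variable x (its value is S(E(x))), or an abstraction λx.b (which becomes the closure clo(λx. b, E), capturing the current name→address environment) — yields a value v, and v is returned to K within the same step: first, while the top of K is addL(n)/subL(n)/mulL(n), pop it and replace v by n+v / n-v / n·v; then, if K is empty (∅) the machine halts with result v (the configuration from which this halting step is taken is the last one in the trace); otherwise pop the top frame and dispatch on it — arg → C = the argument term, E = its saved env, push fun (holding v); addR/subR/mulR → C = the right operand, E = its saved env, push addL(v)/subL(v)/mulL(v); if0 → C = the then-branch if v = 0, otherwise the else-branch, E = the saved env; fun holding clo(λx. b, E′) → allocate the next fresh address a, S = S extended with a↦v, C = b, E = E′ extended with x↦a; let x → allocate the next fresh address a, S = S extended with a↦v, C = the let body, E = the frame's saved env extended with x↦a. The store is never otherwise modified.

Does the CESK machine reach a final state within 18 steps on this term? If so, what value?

0. [C=((λx. (x x)) (λx. (x x))) | E=∅ | S=∅ | K=∅]
1. [C=(λx. (x x)) | E=∅ | S=∅ | K=[arg]]
2. [C=(λx. (x x)) | E=∅ | S=∅ | K=[fun]]
3. [C=(x x) | E={x↦0} | S={0↦clo(λx. (x x), ∅)} | K=∅]
4. [C=x | E={x↦0} | S={0↦clo(λx. (x x), ∅)} | K=[arg]]
5. [C=x | E={x↦0} | S={0↦clo(λx. (x x), ∅)} | K=[fun]]
6. [C=(x x) | E={x↦1} | S={0↦clo(λx. (x x), ∅), 1↦clo(λx. (x x), ∅)} | K=∅]
7. [C=x | E={x↦1} | S={0↦clo(λx. (x x), ∅), 1↦clo(λx. (x x), ∅)} | K=[arg]]
8. [C=x | E={x↦1} | S={0↦clo(λx. (x x), ∅), 1↦clo(λx. (x x), ∅)} | K=[fun]]
9. [C=(x x) | E={x↦2} | S={0↦clo(λx. (x x), ∅), 1↦clo(λx. (x x), ∅), 2↦clo(λx. (x x), ∅)} | K=∅]
10. [C=x | E={x↦2} | S={0↦clo(λx. (x x), ∅), 1↦clo(λx. (x x), ∅), 2↦clo(λx. (x x), ∅)} | K=[arg]]
11. [C=x | E={x↦2} | S={0↦clo(λx. (x x), ∅), 1↦clo(λx. (x x), ∅), 2↦clo(λx. (x x), ∅)} | K=[fun]]
12. [C=(x x) | E={x↦3} | S={0↦clo(λx. (x x), ∅), 1↦clo(λx. (x x), ∅), 2↦clo(λx. (x x), ∅), 3↦clo(λx. (x x), ∅)} | K=∅]
13. [C=x | E={x↦3} | S={0↦clo(λx. (x x), ∅), 1↦clo(λx. (x x), ∅), 2↦clo(λx. (x x), ∅), 3↦clo(λx. (x x), ∅)} | K=[arg]]
14. [C=x | E={x↦3} | S={0↦clo(λx. (x x), ∅), 1↦clo(λx. (x x), ∅), 2↦clo(λx. (x x), ∅), 3↦clo(λx. (x x), ∅)} | K=[fun]]
15. [C=(x x) | E={x↦4} | S={0↦clo(λx. (x x), ∅), 1↦clo(λx. (x x), ∅), 2↦clo(λx. (x x), ∅), 3↦clo(λx. (x x), ∅), 4↦clo(λx. (x x), ∅)} | K=∅]
16. [C=x | E={x↦4} | S={0↦clo(λx. (x x), ∅), 1↦clo(λx. (x x), ∅), 2↦clo(λx. (x x), ∅), 3↦clo(λx. (x x), ∅), 4↦clo(λx. (x x), ∅)} | K=[arg]]
17. [C=x | E={x↦4} | S={0↦clo(λx. (x x), ∅), 1↦clo(λx. (x x), ∅), 2↦clo(λx. (x x), ∅), 3↦clo(λx. (x x), ∅), 4↦clo(λx. (x x), ∅)} | K=[fun]]
18. [C=(x x) | E={x↦5} | S={0↦clo(λx. (x x), ∅), 1↦clo(λx. (x x), ∅), 2↦clo(λx. (x x), ∅), 3↦clo(λx. (x x), ∅), 4↦clo(λx. (x x), ∅), 5↦clo(λx. (x x), ∅)} | K=∅]
→ 18 transitions taken and the configuration is still not final: no result within 18 steps

Answer: DIVERGES (no final state within 18 steps)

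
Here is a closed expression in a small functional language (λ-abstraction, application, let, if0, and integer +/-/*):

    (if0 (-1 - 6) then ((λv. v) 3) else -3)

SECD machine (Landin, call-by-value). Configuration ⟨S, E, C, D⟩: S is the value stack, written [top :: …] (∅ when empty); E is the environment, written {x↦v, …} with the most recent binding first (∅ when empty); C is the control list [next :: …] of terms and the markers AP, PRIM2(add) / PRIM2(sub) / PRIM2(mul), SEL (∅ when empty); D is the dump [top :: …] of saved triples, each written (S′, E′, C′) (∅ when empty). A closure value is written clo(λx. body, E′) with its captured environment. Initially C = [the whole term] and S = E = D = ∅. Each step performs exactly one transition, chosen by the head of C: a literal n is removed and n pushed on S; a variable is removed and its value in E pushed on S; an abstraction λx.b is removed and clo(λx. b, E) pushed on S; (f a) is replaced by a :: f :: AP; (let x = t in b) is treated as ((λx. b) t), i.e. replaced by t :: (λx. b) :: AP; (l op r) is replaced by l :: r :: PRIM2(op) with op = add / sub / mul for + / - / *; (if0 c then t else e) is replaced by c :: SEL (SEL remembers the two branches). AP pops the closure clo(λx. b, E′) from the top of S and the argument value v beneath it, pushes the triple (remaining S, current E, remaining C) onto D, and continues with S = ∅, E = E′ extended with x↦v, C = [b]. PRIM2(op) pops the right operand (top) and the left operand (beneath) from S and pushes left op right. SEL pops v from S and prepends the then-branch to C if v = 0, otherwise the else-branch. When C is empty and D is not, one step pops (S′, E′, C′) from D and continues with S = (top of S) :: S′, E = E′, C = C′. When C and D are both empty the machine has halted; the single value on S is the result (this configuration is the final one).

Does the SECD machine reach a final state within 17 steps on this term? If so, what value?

Answer: -3

Machine steps:
[0] <S=∅, E=∅, C=[(if0 (-1 - 6) then ((λv. v) 3) else -3)], D=∅>
[1] <S=∅, E=∅, C=[(-1 - 6) :: SEL], D=∅>
[2] <S=∅, E=∅, C=[-1 :: 6 :: PRIM2(sub) :: SEL], D=∅>
[3] <S=[-1], E=∅, C=[6 :: PRIM2(sub) :: SEL], D=∅>
[4] <S=[6 :: -1], E=∅, C=[PRIM2(sub) :: SEL], D=∅>
[5] <S=[-7], E=∅, C=[SEL], D=∅>
[6] <S=∅, E=∅, C=[-3], D=∅>
[7] <S=[-3], E=∅, C=∅, D=∅>
→ final value -3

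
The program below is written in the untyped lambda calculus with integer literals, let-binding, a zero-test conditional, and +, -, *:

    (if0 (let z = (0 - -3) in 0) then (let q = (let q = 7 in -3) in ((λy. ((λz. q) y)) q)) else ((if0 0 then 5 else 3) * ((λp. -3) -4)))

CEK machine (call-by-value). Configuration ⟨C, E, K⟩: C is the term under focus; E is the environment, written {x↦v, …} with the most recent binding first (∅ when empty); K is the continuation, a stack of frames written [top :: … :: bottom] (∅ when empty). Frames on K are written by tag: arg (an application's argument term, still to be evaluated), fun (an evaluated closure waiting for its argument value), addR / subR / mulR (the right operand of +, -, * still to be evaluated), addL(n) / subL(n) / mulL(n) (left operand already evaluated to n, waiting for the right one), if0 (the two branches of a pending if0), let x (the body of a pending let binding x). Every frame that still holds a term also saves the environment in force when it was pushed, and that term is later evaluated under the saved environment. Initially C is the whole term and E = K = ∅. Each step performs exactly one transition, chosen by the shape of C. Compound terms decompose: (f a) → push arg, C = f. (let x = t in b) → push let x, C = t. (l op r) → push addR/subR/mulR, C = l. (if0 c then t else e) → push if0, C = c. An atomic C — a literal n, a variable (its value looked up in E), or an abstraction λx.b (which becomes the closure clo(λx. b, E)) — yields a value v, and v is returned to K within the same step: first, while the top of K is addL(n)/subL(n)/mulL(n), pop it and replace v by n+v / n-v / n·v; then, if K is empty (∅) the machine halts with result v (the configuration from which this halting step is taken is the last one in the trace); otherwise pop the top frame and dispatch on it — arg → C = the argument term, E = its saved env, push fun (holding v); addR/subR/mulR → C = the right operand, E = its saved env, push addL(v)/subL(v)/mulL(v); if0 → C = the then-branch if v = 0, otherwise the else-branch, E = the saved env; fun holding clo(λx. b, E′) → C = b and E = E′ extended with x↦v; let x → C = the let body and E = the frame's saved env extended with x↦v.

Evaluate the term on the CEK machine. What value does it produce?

Answer: -3

Execution trace:
0. <C=(if0 (let z = (0 - -3) in 0) then (let q = (let q = 7 in -3) in ((λy. ((λz. q) y)) q)) else ((if0 0 then 5 else 3) * ((λp. -3) -4))), E=∅, K=∅>
1. <C=(let z = (0 - -3) in 0), E=∅, K=[if0]>
2. <C=(0 - -3), E=∅, K=[let z :: if0]>
3. <C=0, E=∅, K=[subR :: let z :: if0]>
4. <C=-3, E=∅, K=[subL(0) :: let z :: if0]>
5. <C=0, E={z↦3}, K=[if0]>
6. <C=(let q = (let q = 7 in -3) in ((λy. ((λz. q) y)) q)), E=∅, K=∅>
7. <C=(let q = 7 in -3), E=∅, K=[let q]>
8. <C=7, E=∅, K=[let q :: let q]>
9. <C=-3, E={q↦7}, K=[let q]>
10. <C=((λy. ((λz. q) y)) q), E={q↦-3}, K=∅>
11. <C=(λy. ((λz. q) y)), E={q↦-3}, K=[arg]>
12. <C=q, E={q↦-3}, K=[fun]>
13. <C=((λz. q) y), E={y↦-3, q↦-3}, K=∅>
14. <C=(λz. q), E={y↦-3, q↦-3}, K=[arg]>
15. <C=y, E={y↦-3, q↦-3}, K=[fun]>
16. <C=q, E={z↦-3, y↦-3, q↦-3}, K=∅>
→ final value -3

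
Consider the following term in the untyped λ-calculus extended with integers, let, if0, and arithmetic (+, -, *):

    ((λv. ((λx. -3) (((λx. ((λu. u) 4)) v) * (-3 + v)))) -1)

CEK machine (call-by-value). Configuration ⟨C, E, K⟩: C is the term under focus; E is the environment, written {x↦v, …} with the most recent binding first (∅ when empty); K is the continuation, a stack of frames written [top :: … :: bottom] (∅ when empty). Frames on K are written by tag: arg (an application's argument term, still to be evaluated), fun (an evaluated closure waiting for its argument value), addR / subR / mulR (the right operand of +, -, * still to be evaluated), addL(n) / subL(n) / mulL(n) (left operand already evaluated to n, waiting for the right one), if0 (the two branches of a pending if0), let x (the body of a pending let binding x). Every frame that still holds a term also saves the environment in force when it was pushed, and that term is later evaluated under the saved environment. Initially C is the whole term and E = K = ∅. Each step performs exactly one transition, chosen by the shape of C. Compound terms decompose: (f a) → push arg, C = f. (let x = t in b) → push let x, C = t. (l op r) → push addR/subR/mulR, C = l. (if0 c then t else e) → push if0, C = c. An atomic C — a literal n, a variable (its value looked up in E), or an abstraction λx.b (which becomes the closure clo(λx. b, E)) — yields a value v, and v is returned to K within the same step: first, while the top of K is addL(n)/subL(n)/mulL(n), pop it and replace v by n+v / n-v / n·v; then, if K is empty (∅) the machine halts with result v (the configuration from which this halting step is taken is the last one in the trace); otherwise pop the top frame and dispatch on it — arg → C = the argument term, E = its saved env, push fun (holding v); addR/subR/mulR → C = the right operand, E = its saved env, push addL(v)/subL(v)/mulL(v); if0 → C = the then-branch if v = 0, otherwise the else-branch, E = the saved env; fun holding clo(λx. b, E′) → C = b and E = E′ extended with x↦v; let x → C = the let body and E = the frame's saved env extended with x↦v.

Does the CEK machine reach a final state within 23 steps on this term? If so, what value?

Answer: -3

Derivation:
step 0: ⟨C=((λv. ((λx. -3) (((λx. ((λu. u) 4)) v) * (-3 + v)))) -1); E=∅; K=∅⟩
step 1: ⟨C=(λv. ((λx. -3) (((λx. ((λu. u) 4)) v) * (-3 + v)))); E=∅; K=[arg]⟩
step 2: ⟨C=-1; E=∅; K=[fun]⟩
step 3: ⟨C=((λx. -3) (((λx. ((λu. u) 4)) v) * (-3 + v))); E={v↦-1}; K=∅⟩
step 4: ⟨C=(λx. -3); E={v↦-1}; K=[arg]⟩
step 5: ⟨C=(((λx. ((λu. u) 4)) v) * (-3 + v)); E={v↦-1}; K=[fun]⟩
step 6: ⟨C=((λx. ((λu. u) 4)) v); E={v↦-1}; K=[mulR :: fun]⟩
step 7: ⟨C=(λx. ((λu. u) 4)); E={v↦-1}; K=[arg :: mulR :: fun]⟩
step 8: ⟨C=v; E={v↦-1}; K=[fun :: mulR :: fun]⟩
step 9: ⟨C=((λu. u) 4); E={x↦-1, v↦-1}; K=[mulR :: fun]⟩
step 10: ⟨C=(λu. u); E={x↦-1, v↦-1}; K=[arg :: mulR :: fun]⟩
step 11: ⟨C=4; E={x↦-1, v↦-1}; K=[fun :: mulR :: fun]⟩
step 12: ⟨C=u; E={u↦4, x↦-1, v↦-1}; K=[mulR :: fun]⟩
step 13: ⟨C=(-3 + v); E={v↦-1}; K=[mulL(4) :: fun]⟩
step 14: ⟨C=-3; E={v↦-1}; K=[addR :: mulL(4) :: fun]⟩
step 15: ⟨C=v; E={v↦-1}; K=[addL(-3) :: mulL(4) :: fun]⟩
step 16: ⟨C=-3; E={x↦-16, v↦-1}; K=∅⟩
→ final value -3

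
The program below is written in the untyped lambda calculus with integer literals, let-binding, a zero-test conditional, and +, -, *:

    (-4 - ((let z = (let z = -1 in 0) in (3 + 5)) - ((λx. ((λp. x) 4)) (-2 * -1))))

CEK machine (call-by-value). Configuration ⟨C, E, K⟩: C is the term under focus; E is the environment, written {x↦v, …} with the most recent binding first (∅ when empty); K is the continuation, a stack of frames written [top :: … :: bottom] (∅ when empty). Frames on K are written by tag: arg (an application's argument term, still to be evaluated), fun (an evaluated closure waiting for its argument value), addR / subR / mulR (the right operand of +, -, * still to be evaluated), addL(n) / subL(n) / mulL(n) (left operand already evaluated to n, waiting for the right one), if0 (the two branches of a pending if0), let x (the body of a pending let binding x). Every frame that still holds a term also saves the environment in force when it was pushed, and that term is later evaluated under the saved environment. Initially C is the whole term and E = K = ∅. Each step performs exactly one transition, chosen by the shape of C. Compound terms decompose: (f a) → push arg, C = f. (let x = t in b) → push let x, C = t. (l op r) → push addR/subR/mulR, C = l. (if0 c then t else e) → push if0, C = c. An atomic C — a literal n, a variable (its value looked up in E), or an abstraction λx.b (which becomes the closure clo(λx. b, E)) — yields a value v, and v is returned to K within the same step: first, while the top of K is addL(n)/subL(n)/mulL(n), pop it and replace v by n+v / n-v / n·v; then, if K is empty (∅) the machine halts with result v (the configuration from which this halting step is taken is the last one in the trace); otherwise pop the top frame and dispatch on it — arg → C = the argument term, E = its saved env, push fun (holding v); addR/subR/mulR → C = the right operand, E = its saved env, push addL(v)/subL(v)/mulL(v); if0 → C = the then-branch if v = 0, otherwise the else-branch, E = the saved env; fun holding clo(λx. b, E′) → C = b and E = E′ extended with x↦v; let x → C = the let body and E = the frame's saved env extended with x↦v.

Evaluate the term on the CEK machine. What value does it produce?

Answer: -10

Execution trace:
0. [C=(-4 - ((let z = (let z = -1 in 0) in (3 + 5)) - ((λx. ((λp. x) 4)) (-2 * -1)))) | E=∅ | K=∅]
1. [C=-4 | E=∅ | K=[subR]]
2. [C=((let z = (let z = -1 in 0) in (3 + 5)) - ((λx. ((λp. x) 4)) (-2 * -1))) | E=∅ | K=[subL(-4)]]
3. [C=(let z = (let z = -1 in 0) in (3 + 5)) | E=∅ | K=[subR :: subL(-4)]]
4. [C=(let z = -1 in 0) | E=∅ | K=[let z :: subR :: subL(-4)]]
5. [C=-1 | E=∅ | K=[let z :: let z :: subR :: subL(-4)]]
6. [C=0 | E={z↦-1} | K=[let z :: subR :: subL(-4)]]
7. [C=(3 + 5) | E={z↦0} | K=[subR :: subL(-4)]]
8. [C=3 | E={z↦0} | K=[addR :: subR :: subL(-4)]]
9. [C=5 | E={z↦0} | K=[addL(3) :: subR :: subL(-4)]]
10. [C=((λx. ((λp. x) 4)) (-2 * -1)) | E=∅ | K=[subL(8) :: subL(-4)]]
11. [C=(λx. ((λp. x) 4)) | E=∅ | K=[arg :: subL(8) :: subL(-4)]]
12. [C=(-2 * -1) | E=∅ | K=[fun :: subL(8) :: subL(-4)]]
13. [C=-2 | E=∅ | K=[mulR :: fun :: subL(8) :: subL(-4)]]
14. [C=-1 | E=∅ | K=[mulL(-2) :: fun :: subL(8) :: subL(-4)]]
15. [C=((λp. x) 4) | E={x↦2} | K=[subL(8) :: subL(-4)]]
16. [C=(λp. x) | E={x↦2} | K=[arg :: subL(8) :: subL(-4)]]
17. [C=4 | E={x↦2} | K=[fun :: subL(8) :: subL(-4)]]
18. [C=x | E={p↦4, x↦2} | K=[subL(8) :: subL(-4)]]
→ final value -10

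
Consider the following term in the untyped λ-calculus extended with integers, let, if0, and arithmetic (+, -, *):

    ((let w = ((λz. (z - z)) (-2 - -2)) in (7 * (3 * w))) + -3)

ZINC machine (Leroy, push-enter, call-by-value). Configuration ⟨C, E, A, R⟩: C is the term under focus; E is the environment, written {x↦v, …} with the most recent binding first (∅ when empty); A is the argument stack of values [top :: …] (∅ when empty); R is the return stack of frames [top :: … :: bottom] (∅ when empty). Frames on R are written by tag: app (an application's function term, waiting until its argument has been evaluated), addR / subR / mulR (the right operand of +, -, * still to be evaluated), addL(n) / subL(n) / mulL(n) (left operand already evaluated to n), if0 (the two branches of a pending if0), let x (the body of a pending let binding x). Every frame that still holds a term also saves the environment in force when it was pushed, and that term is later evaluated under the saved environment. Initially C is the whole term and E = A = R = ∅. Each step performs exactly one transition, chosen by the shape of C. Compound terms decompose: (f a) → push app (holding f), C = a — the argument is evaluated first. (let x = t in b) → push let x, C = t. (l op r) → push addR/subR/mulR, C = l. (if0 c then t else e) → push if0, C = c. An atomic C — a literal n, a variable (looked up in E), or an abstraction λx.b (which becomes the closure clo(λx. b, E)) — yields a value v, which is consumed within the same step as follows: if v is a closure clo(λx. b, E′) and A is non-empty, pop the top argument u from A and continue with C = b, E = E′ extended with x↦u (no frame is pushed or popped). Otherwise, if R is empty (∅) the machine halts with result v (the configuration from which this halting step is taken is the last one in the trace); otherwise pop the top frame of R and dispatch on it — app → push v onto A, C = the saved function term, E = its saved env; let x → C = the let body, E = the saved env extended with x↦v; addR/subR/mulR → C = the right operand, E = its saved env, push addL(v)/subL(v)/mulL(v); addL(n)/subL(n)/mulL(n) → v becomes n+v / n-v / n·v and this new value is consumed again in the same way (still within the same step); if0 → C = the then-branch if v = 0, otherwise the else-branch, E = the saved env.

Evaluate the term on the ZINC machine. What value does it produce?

[0] ⟨C=((let w = ((λz. (z - z)) (-2 - -2)) in (7 * (3 * w))) + -3); E=∅; A=∅; R=∅⟩
[1] ⟨C=(let w = ((λz. (z - z)) (-2 - -2)) in (7 * (3 * w))); E=∅; A=∅; R=[addR]⟩
[2] ⟨C=((λz. (z - z)) (-2 - -2)); E=∅; A=∅; R=[let w :: addR]⟩
[3] ⟨C=(-2 - -2); E=∅; A=∅; R=[app :: let w :: addR]⟩
[4] ⟨C=-2; E=∅; A=∅; R=[subR :: app :: let w :: addR]⟩
[5] ⟨C=-2; E=∅; A=∅; R=[subL(-2) :: app :: let w :: addR]⟩
[6] ⟨C=(λz. (z - z)); E=∅; A=[0]; R=[let w :: addR]⟩
[7] ⟨C=(z - z); E={z↦0}; A=∅; R=[let w :: addR]⟩
[8] ⟨C=z; E={z↦0}; A=∅; R=[subR :: let w :: addR]⟩
[9] ⟨C=z; E={z↦0}; A=∅; R=[subL(0) :: let w :: addR]⟩
[10] ⟨C=(7 * (3 * w)); E={w↦0}; A=∅; R=[addR]⟩
[11] ⟨C=7; E={w↦0}; A=∅; R=[mulR :: addR]⟩
[12] ⟨C=(3 * w); E={w↦0}; A=∅; R=[mulL(7) :: addR]⟩
[13] ⟨C=3; E={w↦0}; A=∅; R=[mulR :: mulL(7) :: addR]⟩
[14] ⟨C=w; E={w↦0}; A=∅; R=[mulL(3) :: mulL(7) :: addR]⟩
[15] ⟨C=-3; E=∅; A=∅; R=[addL(0)]⟩
→ final value -3

Answer: -3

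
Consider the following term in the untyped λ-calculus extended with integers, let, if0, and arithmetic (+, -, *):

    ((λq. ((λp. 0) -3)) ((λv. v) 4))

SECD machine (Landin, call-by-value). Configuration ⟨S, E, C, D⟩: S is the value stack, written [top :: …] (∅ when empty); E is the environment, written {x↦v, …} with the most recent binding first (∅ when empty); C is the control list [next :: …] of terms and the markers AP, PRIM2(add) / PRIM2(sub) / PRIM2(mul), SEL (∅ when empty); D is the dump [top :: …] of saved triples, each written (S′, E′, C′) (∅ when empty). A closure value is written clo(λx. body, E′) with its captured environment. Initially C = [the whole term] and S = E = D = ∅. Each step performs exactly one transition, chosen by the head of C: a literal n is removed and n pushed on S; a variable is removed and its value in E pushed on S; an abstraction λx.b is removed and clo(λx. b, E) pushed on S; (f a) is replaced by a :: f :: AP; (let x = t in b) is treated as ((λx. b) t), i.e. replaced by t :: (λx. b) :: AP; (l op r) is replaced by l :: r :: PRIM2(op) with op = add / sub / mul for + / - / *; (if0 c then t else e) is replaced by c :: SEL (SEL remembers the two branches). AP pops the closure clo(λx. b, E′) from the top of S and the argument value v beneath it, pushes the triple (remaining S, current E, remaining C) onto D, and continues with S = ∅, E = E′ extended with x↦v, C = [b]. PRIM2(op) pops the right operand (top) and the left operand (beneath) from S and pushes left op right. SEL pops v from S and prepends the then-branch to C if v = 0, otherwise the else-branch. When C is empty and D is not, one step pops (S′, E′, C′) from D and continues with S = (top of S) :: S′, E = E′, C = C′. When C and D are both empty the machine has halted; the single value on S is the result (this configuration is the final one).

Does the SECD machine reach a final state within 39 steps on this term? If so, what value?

Answer: 0

Execution trace:
step 0: [S=∅ | E=∅ | C=[((λq. ((λp. 0) -3)) ((λv. v) 4))] | D=∅]
step 1: [S=∅ | E=∅ | C=[((λv. v) 4) :: (λq. ((λp. 0) -3)) :: AP] | D=∅]
step 2: [S=∅ | E=∅ | C=[4 :: (λv. v) :: AP :: (λq. ((λp. 0) -3)) :: AP] | D=∅]
step 3: [S=[4] | E=∅ | C=[(λv. v) :: AP :: (λq. ((λp. 0) -3)) :: AP] | D=∅]
step 4: [S=[clo(λv. v, ∅) :: 4] | E=∅ | C=[AP :: (λq. ((λp. 0) -3)) :: AP] | D=∅]
step 5: [S=∅ | E={v↦4} | C=[v] | D=[(∅, ∅, [(λq. ((λp. 0) -3)) :: AP])]]
step 6: [S=[4] | E={v↦4} | C=∅ | D=[(∅, ∅, [(λq. ((λp. 0) -3)) :: AP])]]
step 7: [S=[4] | E=∅ | C=[(λq. ((λp. 0) -3)) :: AP] | D=∅]
step 8: [S=[clo(λq. ((λp. 0) -3), ∅) :: 4] | E=∅ | C=[AP] | D=∅]
step 9: [S=∅ | E={q↦4} | C=[((λp. 0) -3)] | D=[(∅, ∅, ∅)]]
step 10: [S=∅ | E={q↦4} | C=[-3 :: (λp. 0) :: AP] | D=[(∅, ∅, ∅)]]
step 11: [S=[-3] | E={q↦4} | C=[(λp. 0) :: AP] | D=[(∅, ∅, ∅)]]
step 12: [S=[clo(λp. 0, {q↦4}) :: -3] | E={q↦4} | C=[AP] | D=[(∅, ∅, ∅)]]
step 13: [S=∅ | E={p↦-3, q↦4} | C=[0] | D=[(∅, {q↦4}, ∅) :: (∅, ∅, ∅)]]
step 14: [S=[0] | E={p↦-3, q↦4} | C=∅ | D=[(∅, {q↦4}, ∅) :: (∅, ∅, ∅)]]
step 15: [S=[0] | E={q↦4} | C=∅ | D=[(∅, ∅, ∅)]]
step 16: [S=[0] | E=∅ | C=∅ | D=∅]
→ final value 0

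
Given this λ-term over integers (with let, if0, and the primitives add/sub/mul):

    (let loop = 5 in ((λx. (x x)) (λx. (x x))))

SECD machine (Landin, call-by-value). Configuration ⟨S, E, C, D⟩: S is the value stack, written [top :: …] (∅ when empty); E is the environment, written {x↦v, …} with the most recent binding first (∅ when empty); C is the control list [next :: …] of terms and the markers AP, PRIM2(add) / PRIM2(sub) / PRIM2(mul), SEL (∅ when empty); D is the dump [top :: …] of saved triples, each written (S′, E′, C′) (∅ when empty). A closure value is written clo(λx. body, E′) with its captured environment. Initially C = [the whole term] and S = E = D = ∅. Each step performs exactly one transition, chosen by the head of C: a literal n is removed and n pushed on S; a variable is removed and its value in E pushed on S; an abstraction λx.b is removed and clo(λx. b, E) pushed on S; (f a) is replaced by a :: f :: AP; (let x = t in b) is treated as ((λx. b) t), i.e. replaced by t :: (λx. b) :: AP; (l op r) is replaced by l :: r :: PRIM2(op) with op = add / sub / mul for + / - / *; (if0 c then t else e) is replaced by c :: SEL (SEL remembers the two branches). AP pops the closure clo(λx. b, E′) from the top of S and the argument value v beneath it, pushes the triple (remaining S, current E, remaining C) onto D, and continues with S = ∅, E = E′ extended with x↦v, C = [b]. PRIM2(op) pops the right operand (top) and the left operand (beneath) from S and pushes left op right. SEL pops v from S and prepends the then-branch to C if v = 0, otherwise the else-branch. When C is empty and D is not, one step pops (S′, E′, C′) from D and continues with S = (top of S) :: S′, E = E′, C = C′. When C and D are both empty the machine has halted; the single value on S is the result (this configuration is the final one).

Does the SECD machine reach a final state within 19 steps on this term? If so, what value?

0. <S=∅, E=∅, C=[(let loop = 5 in ((λx. (x x)) (λx. (x x))))], D=∅>
1. <S=∅, E=∅, C=[5 :: (λloop. ((λx. (x x)) (λx. (x x)))) :: AP], D=∅>
2. <S=[5], E=∅, C=[(λloop. ((λx. (x x)) (λx. (x x)))) :: AP], D=∅>
3. <S=[clo(λloop. ((λx. (x x)) (λx. (x x))), ∅) :: 5], E=∅, C=[AP], D=∅>
4. <S=∅, E={loop↦5}, C=[((λx. (x x)) (λx. (x x)))], D=[(∅, ∅, ∅)]>
5. <S=∅, E={loop↦5}, C=[(λx. (x x)) :: (λx. (x x)) :: AP], D=[(∅, ∅, ∅)]>
6. <S=[clo(λx. (x x), {loop↦5})], E={loop↦5}, C=[(λx. (x x)) :: AP], D=[(∅, ∅, ∅)]>
7. <S=[clo(λx. (x x), {loop↦5}) :: clo(λx. (x x), {loop↦5})], E={loop↦5}, C=[AP], D=[(∅, ∅, ∅)]>
8. <S=∅, E={x↦clo(λx. (x x), {loop↦5}), loop↦5}, C=[(x x)], D=[(∅, {loop↦5}, ∅) :: (∅, ∅, ∅)]>
9. <S=∅, E={x↦clo(λx. (x x), {loop↦5}), loop↦5}, C=[x :: x :: AP], D=[(∅, {loop↦5}, ∅) :: (∅, ∅, ∅)]>
10. <S=[clo(λx. (x x), {loop↦5})], E={x↦clo(λx. (x x), {loop↦5}), loop↦5}, C=[x :: AP], D=[(∅, {loop↦5}, ∅) :: (∅, ∅, ∅)]>
11. <S=[clo(λx. (x x), {loop↦5}) :: clo(λx. (x x), {loop↦5})], E={x↦clo(λx. (x x), {loop↦5}), loop↦5}, C=[AP], D=[(∅, {loop↦5}, ∅) :: (∅, ∅, ∅)]>
12. <S=∅, E={x↦clo(λx. (x x), {loop↦5}), loop↦5}, C=[(x x)], D=[(∅, {x↦clo(λx. (x x), {loop↦5}), loop↦5}, ∅) :: (∅, {loop↦5}, ∅) :: (∅, ∅, ∅)]>
13. <S=∅, E={x↦clo(λx. (x x), {loop↦5}), loop↦5}, C=[x :: x :: AP], D=[(∅, {x↦clo(λx. (x x), {loop↦5}), loop↦5}, ∅) :: (∅, {loop↦5}, ∅) :: (∅, ∅, ∅)]>
14. <S=[clo(λx. (x x), {loop↦5})], E={x↦clo(λx. (x x), {loop↦5}), loop↦5}, C=[x :: AP], D=[(∅, {x↦clo(λx. (x x), {loop↦5}), loop↦5}, ∅) :: (∅, {loop↦5}, ∅) :: (∅, ∅, ∅)]>
15. <S=[clo(λx. (x x), {loop↦5}) :: clo(λx. (x x), {loop↦5})], E={x↦clo(λx. (x x), {loop↦5}), loop↦5}, C=[AP], D=[(∅, {x↦clo(λx. (x x), {loop↦5}), loop↦5}, ∅) :: (∅, {loop↦5}, ∅) :: (∅, ∅, ∅)]>
16. <S=∅, E={x↦clo(λx. (x x), {loop↦5}), loop↦5}, C=[(x x)], D=[(∅, {x↦clo(λx. (x x), {loop↦5}), loop↦5}, ∅) :: (∅, {x↦clo(λx. (x x), {loop↦5}), loop↦5}, ∅) :: (∅, {loop↦5}, ∅) :: (∅, ∅, ∅)]>
17. <S=∅, E={x↦clo(λx. (x x), {loop↦5}), loop↦5}, C=[x :: x :: AP], D=[(∅, {x↦clo(λx. (x x), {loop↦5}), loop↦5}, ∅) :: (∅, {x↦clo(λx. (x x), {loop↦5}), loop↦5}, ∅) :: (∅, {loop↦5}, ∅) :: (∅, ∅, ∅)]>
18. <S=[clo(λx. (x x), {loop↦5})], E={x↦clo(λx. (x x), {loop↦5}), loop↦5}, C=[x :: AP], D=[(∅, {x↦clo(λx. (x x), {loop↦5}), loop↦5}, ∅) :: (∅, {x↦clo(λx. (x x), {loop↦5}), loop↦5}, ∅) :: (∅, {loop↦5}, ∅) :: (∅, ∅, ∅)]>
19. <S=[clo(λx. (x x), {loop↦5}) :: clo(λx. (x x), {loop↦5})], E={x↦clo(λx. (x x), {loop↦5}), loop↦5}, C=[AP], D=[(∅, {x↦clo(λx. (x x), {loop↦5}), loop↦5}, ∅) :: (∅, {x↦clo(λx. (x x), {loop↦5}), loop↦5}, ∅) :: (∅, {loop↦5}, ∅) :: (∅, ∅, ∅)]>
→ 19 transitions taken and the configuration is still not final: no result within 19 steps

Answer: DIVERGES (no final state within 19 steps)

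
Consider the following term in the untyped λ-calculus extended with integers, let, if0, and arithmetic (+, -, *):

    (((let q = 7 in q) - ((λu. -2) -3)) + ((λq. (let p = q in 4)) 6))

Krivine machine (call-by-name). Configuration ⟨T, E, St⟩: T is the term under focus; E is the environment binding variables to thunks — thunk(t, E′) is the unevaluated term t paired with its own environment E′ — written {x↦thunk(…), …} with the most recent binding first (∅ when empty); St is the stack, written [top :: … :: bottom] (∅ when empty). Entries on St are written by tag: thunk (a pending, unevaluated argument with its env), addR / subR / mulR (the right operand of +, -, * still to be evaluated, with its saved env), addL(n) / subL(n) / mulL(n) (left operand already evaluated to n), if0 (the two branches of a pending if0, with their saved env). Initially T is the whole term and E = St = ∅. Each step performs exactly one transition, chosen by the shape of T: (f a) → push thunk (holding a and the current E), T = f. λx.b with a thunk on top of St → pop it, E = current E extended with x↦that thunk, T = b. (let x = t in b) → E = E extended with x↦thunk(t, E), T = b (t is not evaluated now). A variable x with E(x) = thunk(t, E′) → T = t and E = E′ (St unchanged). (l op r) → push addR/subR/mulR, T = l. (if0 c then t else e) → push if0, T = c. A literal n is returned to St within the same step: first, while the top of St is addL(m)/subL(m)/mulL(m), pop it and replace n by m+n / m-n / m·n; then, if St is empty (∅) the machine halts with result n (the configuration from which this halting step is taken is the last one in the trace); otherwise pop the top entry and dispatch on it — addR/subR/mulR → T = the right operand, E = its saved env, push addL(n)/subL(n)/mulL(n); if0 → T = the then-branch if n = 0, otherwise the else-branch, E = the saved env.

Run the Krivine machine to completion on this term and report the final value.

Answer: 13

Derivation:
0. <T=(((let q = 7 in q) - ((λu. -2) -3)) + ((λq. (let p = q in 4)) 6)), E=∅, St=∅>
1. <T=((let q = 7 in q) - ((λu. -2) -3)), E=∅, St=[addR]>
2. <T=(let q = 7 in q), E=∅, St=[subR :: addR]>
3. <T=q, E={q↦thunk(7, ∅)}, St=[subR :: addR]>
4. <T=7, E=∅, St=[subR :: addR]>
5. <T=((λu. -2) -3), E=∅, St=[subL(7) :: addR]>
6. <T=(λu. -2), E=∅, St=[thunk :: subL(7) :: addR]>
7. <T=-2, E={u↦thunk(-3, ∅)}, St=[subL(7) :: addR]>
8. <T=((λq. (let p = q in 4)) 6), E=∅, St=[addL(9)]>
9. <T=(λq. (let p = q in 4)), E=∅, St=[thunk :: addL(9)]>
10. <T=(let p = q in 4), E={q↦thunk(6, ∅)}, St=[addL(9)]>
11. <T=4, E={p↦thunk(q, {q↦thunk(6, ∅)}), q↦thunk(6, ∅)}, St=[addL(9)]>
→ final value 13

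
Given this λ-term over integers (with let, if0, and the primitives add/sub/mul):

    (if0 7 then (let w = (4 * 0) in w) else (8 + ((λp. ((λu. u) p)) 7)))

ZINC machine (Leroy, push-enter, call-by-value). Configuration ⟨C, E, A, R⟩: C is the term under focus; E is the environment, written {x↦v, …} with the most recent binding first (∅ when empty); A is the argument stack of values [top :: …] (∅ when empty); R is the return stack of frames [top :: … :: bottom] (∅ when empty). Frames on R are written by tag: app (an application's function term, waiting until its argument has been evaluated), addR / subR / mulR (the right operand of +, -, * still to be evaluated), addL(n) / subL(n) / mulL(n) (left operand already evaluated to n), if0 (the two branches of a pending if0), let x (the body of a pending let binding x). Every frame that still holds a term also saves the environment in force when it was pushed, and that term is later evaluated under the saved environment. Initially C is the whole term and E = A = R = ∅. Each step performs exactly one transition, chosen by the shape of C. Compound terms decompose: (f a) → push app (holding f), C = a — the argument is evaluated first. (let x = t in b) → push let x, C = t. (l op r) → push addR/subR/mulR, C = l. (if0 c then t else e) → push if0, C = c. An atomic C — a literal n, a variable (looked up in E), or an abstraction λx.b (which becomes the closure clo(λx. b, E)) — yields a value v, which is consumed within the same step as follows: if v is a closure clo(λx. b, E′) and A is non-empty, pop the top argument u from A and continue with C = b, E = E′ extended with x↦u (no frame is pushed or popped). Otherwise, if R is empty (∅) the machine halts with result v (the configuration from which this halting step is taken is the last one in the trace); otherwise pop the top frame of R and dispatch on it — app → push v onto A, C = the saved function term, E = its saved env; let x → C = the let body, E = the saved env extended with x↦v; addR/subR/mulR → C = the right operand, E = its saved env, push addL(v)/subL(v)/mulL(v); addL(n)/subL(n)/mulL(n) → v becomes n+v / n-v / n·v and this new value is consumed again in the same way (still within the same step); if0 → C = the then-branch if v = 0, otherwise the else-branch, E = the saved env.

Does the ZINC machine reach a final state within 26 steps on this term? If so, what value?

[0] <C=(if0 7 then (let w = (4 * 0) in w) else (8 + ((λp. ((λu. u) p)) 7))), E=∅, A=∅, R=∅>
[1] <C=7, E=∅, A=∅, R=[if0]>
[2] <C=(8 + ((λp. ((λu. u) p)) 7)), E=∅, A=∅, R=∅>
[3] <C=8, E=∅, A=∅, R=[addR]>
[4] <C=((λp. ((λu. u) p)) 7), E=∅, A=∅, R=[addL(8)]>
[5] <C=7, E=∅, A=∅, R=[app :: addL(8)]>
[6] <C=(λp. ((λu. u) p)), E=∅, A=[7], R=[addL(8)]>
[7] <C=((λu. u) p), E={p↦7}, A=∅, R=[addL(8)]>
[8] <C=p, E={p↦7}, A=∅, R=[app :: addL(8)]>
[9] <C=(λu. u), E={p↦7}, A=[7], R=[addL(8)]>
[10] <C=u, E={u↦7, p↦7}, A=∅, R=[addL(8)]>
→ final value 15

Answer: 15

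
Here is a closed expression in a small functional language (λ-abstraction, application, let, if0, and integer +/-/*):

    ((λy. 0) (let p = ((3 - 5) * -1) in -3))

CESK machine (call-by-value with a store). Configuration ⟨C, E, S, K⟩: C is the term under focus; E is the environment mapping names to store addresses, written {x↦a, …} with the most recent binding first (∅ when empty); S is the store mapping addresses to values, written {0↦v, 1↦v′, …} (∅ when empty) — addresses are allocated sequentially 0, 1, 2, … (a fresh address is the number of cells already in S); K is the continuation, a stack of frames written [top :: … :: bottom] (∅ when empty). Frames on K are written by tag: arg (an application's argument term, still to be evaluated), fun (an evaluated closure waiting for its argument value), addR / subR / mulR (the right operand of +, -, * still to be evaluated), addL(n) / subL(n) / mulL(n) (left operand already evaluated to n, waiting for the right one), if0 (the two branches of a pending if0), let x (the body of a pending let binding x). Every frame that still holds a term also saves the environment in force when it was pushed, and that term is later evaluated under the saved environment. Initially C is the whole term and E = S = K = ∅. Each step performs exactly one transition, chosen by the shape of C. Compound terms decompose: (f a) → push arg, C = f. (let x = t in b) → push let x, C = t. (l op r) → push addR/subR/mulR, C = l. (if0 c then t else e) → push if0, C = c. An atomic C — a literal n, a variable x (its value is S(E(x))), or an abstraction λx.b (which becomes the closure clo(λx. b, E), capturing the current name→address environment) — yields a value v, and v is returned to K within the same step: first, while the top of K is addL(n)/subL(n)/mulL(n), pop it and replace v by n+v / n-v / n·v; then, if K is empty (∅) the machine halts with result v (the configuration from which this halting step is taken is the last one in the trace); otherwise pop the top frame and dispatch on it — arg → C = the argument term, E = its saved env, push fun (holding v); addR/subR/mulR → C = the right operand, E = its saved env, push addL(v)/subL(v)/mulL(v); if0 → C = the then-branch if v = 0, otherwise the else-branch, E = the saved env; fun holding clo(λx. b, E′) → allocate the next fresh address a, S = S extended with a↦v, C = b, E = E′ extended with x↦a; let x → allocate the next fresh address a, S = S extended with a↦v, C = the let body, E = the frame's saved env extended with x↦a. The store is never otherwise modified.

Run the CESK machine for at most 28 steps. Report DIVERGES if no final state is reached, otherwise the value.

t=0: ⟨C=((λy. 0) (let p = ((3 - 5) * -1) in -3)); E=∅; S=∅; K=∅⟩
t=1: ⟨C=(λy. 0); E=∅; S=∅; K=[arg]⟩
t=2: ⟨C=(let p = ((3 - 5) * -1) in -3); E=∅; S=∅; K=[fun]⟩
t=3: ⟨C=((3 - 5) * -1); E=∅; S=∅; K=[let p :: fun]⟩
t=4: ⟨C=(3 - 5); E=∅; S=∅; K=[mulR :: let p :: fun]⟩
t=5: ⟨C=3; E=∅; S=∅; K=[subR :: mulR :: let p :: fun]⟩
t=6: ⟨C=5; E=∅; S=∅; K=[subL(3) :: mulR :: let p :: fun]⟩
t=7: ⟨C=-1; E=∅; S=∅; K=[mulL(-2) :: let p :: fun]⟩
t=8: ⟨C=-3; E={p↦0}; S={0↦2}; K=[fun]⟩
t=9: ⟨C=0; E={y↦1}; S={0↦2, 1↦-3}; K=∅⟩
→ final value 0

Answer: 0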